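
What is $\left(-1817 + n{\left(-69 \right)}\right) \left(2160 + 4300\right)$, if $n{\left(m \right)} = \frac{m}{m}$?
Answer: $-11731360$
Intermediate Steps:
$n{\left(m \right)} = 1$
$\left(-1817 + n{\left(-69 \right)}\right) \left(2160 + 4300\right) = \left(-1817 + 1\right) \left(2160 + 4300\right) = \left(-1816\right) 6460 = -11731360$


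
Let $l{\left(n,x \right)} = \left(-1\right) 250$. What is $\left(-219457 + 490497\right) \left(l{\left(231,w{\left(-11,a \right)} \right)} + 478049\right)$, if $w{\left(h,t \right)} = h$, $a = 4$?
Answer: $129502640960$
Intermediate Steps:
$l{\left(n,x \right)} = -250$
$\left(-219457 + 490497\right) \left(l{\left(231,w{\left(-11,a \right)} \right)} + 478049\right) = \left(-219457 + 490497\right) \left(-250 + 478049\right) = 271040 \cdot 477799 = 129502640960$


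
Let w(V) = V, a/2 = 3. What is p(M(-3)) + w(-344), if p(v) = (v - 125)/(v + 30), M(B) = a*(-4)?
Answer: -2213/6 ≈ -368.83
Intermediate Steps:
a = 6 (a = 2*3 = 6)
M(B) = -24 (M(B) = 6*(-4) = -24)
p(v) = (-125 + v)/(30 + v)
p(M(-3)) + w(-344) = (-125 - 24)/(30 - 24) - 344 = -149/6 - 344 = -2213/6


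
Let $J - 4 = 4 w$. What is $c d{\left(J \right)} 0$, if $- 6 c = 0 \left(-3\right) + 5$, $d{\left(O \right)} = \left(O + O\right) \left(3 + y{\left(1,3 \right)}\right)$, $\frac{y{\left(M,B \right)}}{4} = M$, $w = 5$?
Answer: $0$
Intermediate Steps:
$y{\left(M,B \right)} = 4 M$
$J = 24$ ($J = 4 + 4 \cdot 5 = 4 + 20 = 24$)
$d{\left(O \right)} = 14 O$ ($d{\left(O \right)} = \left(O + O\right) \left(3 + 4 \cdot 1\right) = 2 O \left(3 + 4\right) = 2 O 7 = 14 O$)
$c = - \frac{5}{6}$ ($c = - \frac{0 \left(-3\right) + 5}{6} = - \frac{0 + 5}{6} = \left(- \frac{1}{6}\right) 5 = - \frac{5}{6} \approx -0.83333$)
$c d{\left(J \right)} 0 = - \frac{5 \cdot 14 \cdot 24}{6} \cdot 0 = \left(- \frac{5}{6}\right) 336 \cdot 0 = \left(-280\right) 0 = 0$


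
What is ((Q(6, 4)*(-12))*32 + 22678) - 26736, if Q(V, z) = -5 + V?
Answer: -4442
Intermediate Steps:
((Q(6, 4)*(-12))*32 + 22678) - 26736 = (((-5 + 6)*(-12))*32 + 22678) - 26736 = ((1*(-12))*32 + 22678) - 26736 = (-12*32 + 22678) - 26736 = (-384 + 22678) - 26736 = 22294 - 26736 = -4442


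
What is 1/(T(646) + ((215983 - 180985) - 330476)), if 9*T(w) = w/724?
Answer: -3258/962667001 ≈ -3.3843e-6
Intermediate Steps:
T(w) = w/6516 (T(w) = (w/724)/9 = w/6516)
1/(T(646) + ((215983 - 180985) - 330476)) = 1/((1/6516)*646 + ((215983 - 180985) - 330476)) = 1/(323/3258 + (34998 - 330476)) = 1/(323/3258 - 295478) = 1/(-962667001/3258) = -3258/962667001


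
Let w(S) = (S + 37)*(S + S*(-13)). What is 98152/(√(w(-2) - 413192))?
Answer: -12269*I*√6443/6443 ≈ -152.85*I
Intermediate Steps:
w(S) = -12*S*(37 + S) (w(S) = (37 + S)*(S - 13*S) = (37 + S)*(-12*S) = -12*S*(37 + S))
98152/(√(w(-2) - 413192)) = 98152/(√(-12*(-2)*(37 - 2) - 413192)) = 98152/(√(-12*(-2)*35 - 413192)) = 98152/(√(840 - 413192)) = 98152/(√(-412352)) = 98152/((8*I*√6443)) = 98152*(-I*√6443/51544) = -12269*I*√6443/6443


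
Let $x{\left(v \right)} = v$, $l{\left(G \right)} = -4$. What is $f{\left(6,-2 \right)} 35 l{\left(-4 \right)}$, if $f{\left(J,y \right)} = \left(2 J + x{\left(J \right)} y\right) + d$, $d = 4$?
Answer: $-560$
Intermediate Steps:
$f{\left(J,y \right)} = 4 + 2 J + J y$ ($f{\left(J,y \right)} = \left(2 J + J y\right) + 4 = 4 + 2 J + J y$)
$f{\left(6,-2 \right)} 35 l{\left(-4 \right)} = \left(4 + 2 \cdot 6 + 6 \left(-2\right)\right) 35 \left(-4\right) = \left(4 + 12 - 12\right) 35 \left(-4\right) = 4 \cdot 35 \left(-4\right) = 140 \left(-4\right) = -560$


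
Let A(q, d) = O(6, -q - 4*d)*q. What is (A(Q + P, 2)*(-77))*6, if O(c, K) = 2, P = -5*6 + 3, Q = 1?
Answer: 24024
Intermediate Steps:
P = -27 (P = -30 + 3 = -27)
A(q, d) = 2*q
(A(Q + P, 2)*(-77))*6 = ((2*(1 - 27))*(-77))*6 = ((2*(-26))*(-77))*6 = -52*(-77)*6 = 4004*6 = 24024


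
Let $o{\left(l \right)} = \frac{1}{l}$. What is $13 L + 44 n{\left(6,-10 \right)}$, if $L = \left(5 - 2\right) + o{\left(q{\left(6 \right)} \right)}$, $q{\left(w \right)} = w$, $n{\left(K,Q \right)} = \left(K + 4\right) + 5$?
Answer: $\frac{4207}{6} \approx 701.17$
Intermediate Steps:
$n{\left(K,Q \right)} = 9 + K$ ($n{\left(K,Q \right)} = \left(4 + K\right) + 5 = 9 + K$)
$L = \frac{19}{6}$ ($L = \left(5 - 2\right) + \frac{1}{6} = 3 + \frac{1}{6} = \frac{19}{6} \approx 3.1667$)
$13 L + 44 n{\left(6,-10 \right)} = 13 \cdot \frac{19}{6} + 44 \left(9 + 6\right) = \frac{247}{6} + 44 \cdot 15 = \frac{247}{6} + 660 = \frac{4207}{6}$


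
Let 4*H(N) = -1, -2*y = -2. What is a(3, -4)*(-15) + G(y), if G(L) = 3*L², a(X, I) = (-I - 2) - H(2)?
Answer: -123/4 ≈ -30.750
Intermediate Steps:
y = 1 (y = -½*(-2) = 1)
H(N) = -¼ (H(N) = (¼)*(-1) = -¼)
a(X, I) = -7/4 - I (a(X, I) = (-I - 2) - 1*(-¼) = (-2 - I) + ¼ = -7/4 - I)
a(3, -4)*(-15) + G(y) = (-7/4 - 1*(-4))*(-15) + 3*1² = (-7/4 + 4)*(-15) + 3*1 = (9/4)*(-15) + 3 = -135/4 + 3 = -123/4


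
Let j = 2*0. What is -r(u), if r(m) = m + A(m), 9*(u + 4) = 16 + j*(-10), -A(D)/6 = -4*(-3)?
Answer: 668/9 ≈ 74.222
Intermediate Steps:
A(D) = -72 (A(D) = -(-24)*(-3) = -6*12 = -72)
j = 0
u = -20/9 (u = -4 + (16 + 0*(-10))/9 = -4 + (16 + 0)/9 = -4 + (⅑)*16 = -4 + 16/9 = -20/9 ≈ -2.2222)
r(m) = -72 + m (r(m) = m - 72 = -72 + m)
-r(u) = -(-72 - 20/9) = -1*(-668/9) = 668/9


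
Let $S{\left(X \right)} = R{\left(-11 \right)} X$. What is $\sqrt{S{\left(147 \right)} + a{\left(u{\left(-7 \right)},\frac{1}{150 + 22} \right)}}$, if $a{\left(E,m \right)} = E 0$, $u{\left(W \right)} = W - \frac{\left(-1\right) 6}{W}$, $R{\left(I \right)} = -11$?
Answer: $7 i \sqrt{33} \approx 40.212 i$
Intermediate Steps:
$S{\left(X \right)} = - 11 X$
$u{\left(W \right)} = W + \frac{6}{W}$ ($u{\left(W \right)} = W - - \frac{6}{W} = W + \frac{6}{W}$)
$a{\left(E,m \right)} = 0$
$\sqrt{S{\left(147 \right)} + a{\left(u{\left(-7 \right)},\frac{1}{150 + 22} \right)}} = \sqrt{\left(-11\right) 147 + 0} = \sqrt{-1617 + 0} = \sqrt{-1617} = 7 i \sqrt{33}$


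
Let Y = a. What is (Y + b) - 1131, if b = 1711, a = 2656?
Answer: 3236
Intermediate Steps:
Y = 2656
(Y + b) - 1131 = (2656 + 1711) - 1131 = 4367 - 1131 = 3236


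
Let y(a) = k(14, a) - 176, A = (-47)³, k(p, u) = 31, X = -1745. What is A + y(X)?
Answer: -103968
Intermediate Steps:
A = -103823
y(a) = -145 (y(a) = 31 - 176 = -145)
A + y(X) = -103823 - 145 = -103968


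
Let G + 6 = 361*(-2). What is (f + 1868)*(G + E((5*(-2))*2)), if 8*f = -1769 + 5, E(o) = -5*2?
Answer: -1215855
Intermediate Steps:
G = -728 (G = -6 + 361*(-2) = -6 - 722 = -728)
E(o) = -10
f = -441/2 (f = (-1769 + 5)/8 = (1/8)*(-1764) = -441/2 ≈ -220.50)
(f + 1868)*(G + E((5*(-2))*2)) = (-441/2 + 1868)*(-728 - 10) = (3295/2)*(-738) = -1215855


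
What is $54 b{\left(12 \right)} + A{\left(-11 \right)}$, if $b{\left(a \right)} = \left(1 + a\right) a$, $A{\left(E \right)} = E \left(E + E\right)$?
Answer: $8666$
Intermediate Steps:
$A{\left(E \right)} = 2 E^{2}$ ($A{\left(E \right)} = E 2 E = 2 E^{2}$)
$b{\left(a \right)} = a \left(1 + a\right)$
$54 b{\left(12 \right)} + A{\left(-11 \right)} = 54 \cdot 12 \left(1 + 12\right) + 2 \left(-11\right)^{2} = 54 \cdot 12 \cdot 13 + 2 \cdot 121 = 54 \cdot 156 + 242 = 8424 + 242 = 8666$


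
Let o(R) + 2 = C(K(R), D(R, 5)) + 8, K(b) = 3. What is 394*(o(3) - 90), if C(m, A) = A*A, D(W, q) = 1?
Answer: -32702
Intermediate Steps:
C(m, A) = A**2
o(R) = 7 (o(R) = -2 + (1**2 + 8) = -2 + (1 + 8) = -2 + 9 = 7)
394*(o(3) - 90) = 394*(7 - 90) = 394*(-83) = -32702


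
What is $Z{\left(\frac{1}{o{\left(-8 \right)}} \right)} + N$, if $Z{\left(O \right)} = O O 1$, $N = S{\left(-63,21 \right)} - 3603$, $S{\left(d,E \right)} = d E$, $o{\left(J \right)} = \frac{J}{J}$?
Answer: $-4925$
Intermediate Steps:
$o{\left(J \right)} = 1$
$S{\left(d,E \right)} = E d$
$N = -4926$ ($N = 21 \left(-63\right) - 3603 = -1323 - 3603 = -4926$)
$Z{\left(O \right)} = O^{2}$ ($Z{\left(O \right)} = O^{2} \cdot 1 = O^{2}$)
$Z{\left(\frac{1}{o{\left(-8 \right)}} \right)} + N = \left(1^{-1}\right)^{2} - 4926 = 1^{2} - 4926 = 1 - 4926 = -4925$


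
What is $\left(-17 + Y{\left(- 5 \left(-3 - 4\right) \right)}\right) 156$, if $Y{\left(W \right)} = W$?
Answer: $2808$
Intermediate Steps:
$\left(-17 + Y{\left(- 5 \left(-3 - 4\right) \right)}\right) 156 = \left(-17 - 5 \left(-3 - 4\right)\right) 156 = \left(-17 - -35\right) 156 = \left(-17 + 35\right) 156 = 18 \cdot 156 = 2808$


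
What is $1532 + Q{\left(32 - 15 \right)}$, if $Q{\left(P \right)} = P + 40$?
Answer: $1589$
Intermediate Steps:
$Q{\left(P \right)} = 40 + P$
$1532 + Q{\left(32 - 15 \right)} = 1532 + \left(40 + \left(32 - 15\right)\right) = 1532 + \left(40 + 17\right) = 1532 + 57 = 1589$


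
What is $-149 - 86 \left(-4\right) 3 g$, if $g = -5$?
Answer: $-5309$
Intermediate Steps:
$-149 - 86 \left(-4\right) 3 g = -149 - 86 \left(-4\right) 3 \left(-5\right) = -149 - 86 \left(\left(-12\right) \left(-5\right)\right) = -149 - 5160 = -5309$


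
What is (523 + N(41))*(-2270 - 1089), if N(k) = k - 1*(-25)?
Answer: -1978451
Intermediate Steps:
N(k) = 25 + k (N(k) = k + 25 = 25 + k)
(523 + N(41))*(-2270 - 1089) = (523 + (25 + 41))*(-2270 - 1089) = (523 + 66)*(-3359) = 589*(-3359) = -1978451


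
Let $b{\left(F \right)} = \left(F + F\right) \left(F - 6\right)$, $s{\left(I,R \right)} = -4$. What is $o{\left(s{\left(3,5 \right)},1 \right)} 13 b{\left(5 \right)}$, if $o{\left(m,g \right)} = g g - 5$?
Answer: $520$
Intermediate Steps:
$b{\left(F \right)} = 2 F \left(-6 + F\right)$
$o{\left(m,g \right)} = -5 + g^{2}$ ($o{\left(m,g \right)} = g^{2} - 5 = -5 + g^{2}$)
$o{\left(s{\left(3,5 \right)},1 \right)} 13 b{\left(5 \right)} = \left(-5 + 1^{2}\right) 13 \cdot 2 \cdot 5 \left(-6 + 5\right) = \left(-5 + 1\right) 13 \cdot 2 \cdot 5 \left(-1\right) = \left(-4\right) 13 \left(-10\right) = \left(-52\right) \left(-10\right) = 520$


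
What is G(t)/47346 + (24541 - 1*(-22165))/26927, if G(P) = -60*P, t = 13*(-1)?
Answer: 28619812/16344689 ≈ 1.7510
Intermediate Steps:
t = -13
G(t)/47346 + (24541 - 1*(-22165))/26927 = -60*(-13)/47346 + (24541 - 1*(-22165))/26927 = 780*(1/47346) + (24541 + 22165)*(1/26927) = 10/607 + 46706*(1/26927) = 10/607 + 46706/26927 = 28619812/16344689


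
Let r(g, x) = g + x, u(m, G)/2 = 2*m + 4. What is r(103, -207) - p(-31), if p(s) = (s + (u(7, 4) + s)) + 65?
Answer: -143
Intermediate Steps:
u(m, G) = 8 + 4*m (u(m, G) = 2*(2*m + 4) = 2*(4 + 2*m) = 8 + 4*m)
p(s) = 101 + 2*s (p(s) = (s + ((8 + 4*7) + s)) + 65 = (s + ((8 + 28) + s)) + 65 = (s + (36 + s)) + 65 = (36 + 2*s) + 65 = 101 + 2*s)
r(103, -207) - p(-31) = (103 - 207) - (101 + 2*(-31)) = -104 - (101 - 62) = -104 - 1*39 = -104 - 39 = -143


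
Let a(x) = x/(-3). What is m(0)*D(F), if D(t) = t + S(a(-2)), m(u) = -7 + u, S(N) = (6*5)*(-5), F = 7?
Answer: 1001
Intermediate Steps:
a(x) = -x/3 (a(x) = x*(-1/3) = -x/3)
S(N) = -150 (S(N) = 30*(-5) = -150)
D(t) = -150 + t (D(t) = t - 150 = -150 + t)
m(0)*D(F) = (-7 + 0)*(-150 + 7) = -7*(-143) = 1001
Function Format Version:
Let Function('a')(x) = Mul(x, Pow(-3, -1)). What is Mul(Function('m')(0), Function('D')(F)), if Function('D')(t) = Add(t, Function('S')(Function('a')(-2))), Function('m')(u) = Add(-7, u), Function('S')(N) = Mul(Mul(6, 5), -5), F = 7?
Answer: 1001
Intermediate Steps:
Function('a')(x) = Mul(Rational(-1, 3), x) (Function('a')(x) = Mul(x, Rational(-1, 3)) = Mul(Rational(-1, 3), x))
Function('S')(N) = -150 (Function('S')(N) = Mul(30, -5) = -150)
Function('D')(t) = Add(-150, t) (Function('D')(t) = Add(t, -150) = Add(-150, t))
Mul(Function('m')(0), Function('D')(F)) = Mul(Add(-7, 0), Add(-150, 7)) = Mul(-7, -143) = 1001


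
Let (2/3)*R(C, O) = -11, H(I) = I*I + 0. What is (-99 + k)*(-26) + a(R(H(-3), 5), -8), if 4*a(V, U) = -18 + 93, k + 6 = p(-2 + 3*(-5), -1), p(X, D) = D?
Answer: 11099/4 ≈ 2774.8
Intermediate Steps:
H(I) = I² (H(I) = I² + 0 = I²)
R(C, O) = -33/2 (R(C, O) = (3/2)*(-11) = -33/2)
k = -7 (k = -6 - 1 = -7)
a(V, U) = 75/4 (a(V, U) = (-18 + 93)/4 = (¼)*75 = 75/4)
(-99 + k)*(-26) + a(R(H(-3), 5), -8) = (-99 - 7)*(-26) + 75/4 = -106*(-26) + 75/4 = 2756 + 75/4 = 11099/4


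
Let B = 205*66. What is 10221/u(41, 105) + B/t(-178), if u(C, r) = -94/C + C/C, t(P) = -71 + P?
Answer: -35021093/4399 ≈ -7961.1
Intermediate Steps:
u(C, r) = 1 - 94/C (u(C, r) = -94/C + 1 = 1 - 94/C)
B = 13530
10221/u(41, 105) + B/t(-178) = 10221/(((-94 + 41)/41)) + 13530/(-71 - 178) = 10221/(((1/41)*(-53))) + 13530/(-249) = 10221/(-53/41) + 13530*(-1/249) = 10221*(-41/53) - 4510/83 = -419061/53 - 4510/83 = -35021093/4399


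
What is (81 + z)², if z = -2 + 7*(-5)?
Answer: 1936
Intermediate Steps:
z = -37 (z = -2 - 35 = -37)
(81 + z)² = (81 - 37)² = 44² = 1936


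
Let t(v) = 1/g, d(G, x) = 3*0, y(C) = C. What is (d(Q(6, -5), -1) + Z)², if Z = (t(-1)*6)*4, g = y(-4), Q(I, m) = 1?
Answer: 36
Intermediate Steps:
g = -4
d(G, x) = 0
t(v) = -¼ (t(v) = 1/(-4) = -¼)
Z = -6 (Z = -¼*6*4 = -3/2*4 = -6)
(d(Q(6, -5), -1) + Z)² = (0 - 6)² = (-6)² = 36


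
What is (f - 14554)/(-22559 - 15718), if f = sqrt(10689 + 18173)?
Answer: 14554/38277 - sqrt(28862)/38277 ≈ 0.37579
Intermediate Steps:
f = sqrt(28862) ≈ 169.89
(f - 14554)/(-22559 - 15718) = (sqrt(28862) - 14554)/(-22559 - 15718) = (-14554 + sqrt(28862))/(-38277) = (-14554 + sqrt(28862))*(-1/38277) = 14554/38277 - sqrt(28862)/38277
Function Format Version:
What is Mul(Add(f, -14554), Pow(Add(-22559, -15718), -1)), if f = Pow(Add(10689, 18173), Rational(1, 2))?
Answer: Add(Rational(14554, 38277), Mul(Rational(-1, 38277), Pow(28862, Rational(1, 2)))) ≈ 0.37579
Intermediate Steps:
f = Pow(28862, Rational(1, 2)) ≈ 169.89
Mul(Add(f, -14554), Pow(Add(-22559, -15718), -1)) = Mul(Add(Pow(28862, Rational(1, 2)), -14554), Pow(Add(-22559, -15718), -1)) = Mul(Add(-14554, Pow(28862, Rational(1, 2))), Pow(-38277, -1)) = Mul(Add(-14554, Pow(28862, Rational(1, 2))), Rational(-1, 38277)) = Add(Rational(14554, 38277), Mul(Rational(-1, 38277), Pow(28862, Rational(1, 2))))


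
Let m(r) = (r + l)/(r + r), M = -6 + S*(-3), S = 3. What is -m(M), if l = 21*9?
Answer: 29/5 ≈ 5.8000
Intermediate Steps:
l = 189
M = -15 (M = -6 + 3*(-3) = -6 - 9 = -15)
m(r) = (189 + r)/(2*r) (m(r) = (r + 189)/(r + r) = (189 + r)/((2*r)) = (189 + r)*(1/(2*r)) = (189 + r)/(2*r))
-m(M) = -(189 - 15)/(2*(-15)) = -(-1)*174/(2*15) = -1*(-29/5) = 29/5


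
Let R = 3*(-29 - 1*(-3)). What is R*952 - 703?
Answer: -74959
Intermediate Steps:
R = -78 (R = 3*(-29 + 3) = 3*(-26) = -78)
R*952 - 703 = -78*952 - 703 = -74256 - 703 = -74959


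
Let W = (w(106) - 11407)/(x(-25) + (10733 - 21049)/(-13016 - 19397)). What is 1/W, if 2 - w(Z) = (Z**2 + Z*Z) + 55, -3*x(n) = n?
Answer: -841273/3299513748 ≈ -0.00025497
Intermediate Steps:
x(n) = -n/3
w(Z) = -53 - 2*Z**2 (w(Z) = 2 - ((Z**2 + Z*Z) + 55) = 2 - ((Z**2 + Z**2) + 55) = 2 - (2*Z**2 + 55) = 2 - (55 + 2*Z**2) = 2 + (-55 - 2*Z**2) = -53 - 2*Z**2)
W = -3299513748/841273 (W = ((-53 - 2*106**2) - 11407)/(-1/3*(-25) + (10733 - 21049)/(-13016 - 19397)) = ((-53 - 2*11236) - 11407)/(25/3 - 10316/(-32413)) = ((-53 - 22472) - 11407)/(25/3 - 10316*(-1/32413)) = (-22525 - 11407)/(25/3 + 10316/32413) = -33932/841273/97239 = -33932*97239/841273 = -3299513748/841273 ≈ -3922.0)
1/W = 1/(-3299513748/841273) = -841273/3299513748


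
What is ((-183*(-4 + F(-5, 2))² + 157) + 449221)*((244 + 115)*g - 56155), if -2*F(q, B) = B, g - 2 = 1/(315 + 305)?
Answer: -15288137540543/620 ≈ -2.4658e+10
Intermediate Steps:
g = 1241/620 (g = 2 + 1/(315 + 305) = 2 + 1/620 = 1241/620 ≈ 2.0016)
F(q, B) = -B/2
((-183*(-4 + F(-5, 2))² + 157) + 449221)*((244 + 115)*g - 56155) = ((-183*(-4 - ½*2)² + 157) + 449221)*((244 + 115)*(1241/620) - 56155) = ((-183*(-4 - 1)² + 157) + 449221)*(359*(1241/620) - 56155) = ((-183*(-5)² + 157) + 449221)*(445519/620 - 56155) = ((-183*25 + 157) + 449221)*(-34370581/620) = ((-4575 + 157) + 449221)*(-34370581/620) = (-4418 + 449221)*(-34370581/620) = 444803*(-34370581/620) = -15288137540543/620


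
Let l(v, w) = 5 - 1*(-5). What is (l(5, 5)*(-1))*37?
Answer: -370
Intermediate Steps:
l(v, w) = 10 (l(v, w) = 5 + 5 = 10)
(l(5, 5)*(-1))*37 = (10*(-1))*37 = -10*37 = -370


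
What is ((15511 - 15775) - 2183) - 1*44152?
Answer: -46599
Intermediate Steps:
((15511 - 15775) - 2183) - 1*44152 = (-264 - 2183) - 44152 = -2447 - 44152 = -46599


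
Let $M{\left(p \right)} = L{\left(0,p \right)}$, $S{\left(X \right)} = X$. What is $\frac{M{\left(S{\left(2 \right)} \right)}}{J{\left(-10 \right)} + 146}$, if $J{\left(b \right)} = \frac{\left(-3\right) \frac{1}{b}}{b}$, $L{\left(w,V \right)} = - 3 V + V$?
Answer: $- \frac{400}{14597} \approx -0.027403$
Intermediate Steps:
$L{\left(w,V \right)} = - 2 V$
$M{\left(p \right)} = - 2 p$
$J{\left(b \right)} = - \frac{3}{b^{2}}$
$\frac{M{\left(S{\left(2 \right)} \right)}}{J{\left(-10 \right)} + 146} = \frac{\left(-2\right) 2}{- \frac{3}{100} + 146} = - \frac{4}{\left(-3\right) \frac{1}{100} + 146} = - \frac{4}{- \frac{3}{100} + 146} = - \frac{4}{\frac{14597}{100}} = \left(-4\right) \frac{100}{14597} = - \frac{400}{14597}$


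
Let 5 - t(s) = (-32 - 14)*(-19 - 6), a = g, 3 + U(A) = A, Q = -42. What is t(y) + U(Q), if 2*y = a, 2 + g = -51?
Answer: -1190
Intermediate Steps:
U(A) = -3 + A
g = -53 (g = -2 - 51 = -53)
a = -53
y = -53/2 (y = (½)*(-53) = -53/2 ≈ -26.500)
t(s) = -1145 (t(s) = 5 - (-32 - 14)*(-19 - 6) = 5 - (-46)*(-25) = 5 - 1*1150 = 5 - 1150 = -1145)
t(y) + U(Q) = -1145 + (-3 - 42) = -1145 - 45 = -1190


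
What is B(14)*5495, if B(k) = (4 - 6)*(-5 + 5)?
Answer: 0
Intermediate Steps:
B(k) = 0 (B(k) = -2*0 = 0)
B(14)*5495 = 0*5495 = 0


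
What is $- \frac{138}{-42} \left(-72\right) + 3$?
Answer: $- \frac{1635}{7} \approx -233.57$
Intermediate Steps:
$- \frac{138}{-42} \left(-72\right) + 3 = \left(-138\right) \left(- \frac{1}{42}\right) \left(-72\right) + 3 = \frac{23}{7} \left(-72\right) + 3 = - \frac{1656}{7} + 3 = - \frac{1635}{7}$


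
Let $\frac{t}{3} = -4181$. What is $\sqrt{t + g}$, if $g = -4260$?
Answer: $3 i \sqrt{1867} \approx 129.63 i$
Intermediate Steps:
$t = -12543$ ($t = 3 \left(-4181\right) = -12543$)
$\sqrt{t + g} = \sqrt{-12543 - 4260} = \sqrt{-16803} = 3 i \sqrt{1867}$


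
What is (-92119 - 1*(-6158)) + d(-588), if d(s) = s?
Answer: -86549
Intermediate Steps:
(-92119 - 1*(-6158)) + d(-588) = (-92119 - 1*(-6158)) - 588 = (-92119 + 6158) - 588 = -85961 - 588 = -86549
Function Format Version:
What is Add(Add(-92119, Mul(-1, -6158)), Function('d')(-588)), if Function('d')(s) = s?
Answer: -86549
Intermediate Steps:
Add(Add(-92119, Mul(-1, -6158)), Function('d')(-588)) = Add(Add(-92119, Mul(-1, -6158)), -588) = Add(Add(-92119, 6158), -588) = Add(-85961, -588) = -86549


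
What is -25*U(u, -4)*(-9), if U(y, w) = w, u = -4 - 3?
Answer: -900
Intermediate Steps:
u = -7 (u = -4 - 1*3 = -4 - 3 = -7)
-25*U(u, -4)*(-9) = -25*(-4)*(-9) = 100*(-9) = -900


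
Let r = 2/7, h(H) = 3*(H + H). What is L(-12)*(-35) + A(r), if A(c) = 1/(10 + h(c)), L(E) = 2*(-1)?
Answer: 5747/82 ≈ 70.085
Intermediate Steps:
h(H) = 6*H (h(H) = 3*(2*H) = 6*H)
L(E) = -2
r = 2/7 (r = 2*(⅐) = 2/7 ≈ 0.28571)
A(c) = 1/(10 + 6*c)
L(-12)*(-35) + A(r) = -2*(-35) + 1/(2*(5 + 3*(2/7))) = 70 + 1/(2*(5 + 6/7)) = 70 + 1/(2*(41/7)) = 70 + (½)*(7/41) = 70 + 7/82 = 5747/82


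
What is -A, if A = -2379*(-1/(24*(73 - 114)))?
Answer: 793/328 ≈ 2.4177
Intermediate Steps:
A = -793/328 (A = -2379/((-24*(-41))) = -2379/984 = -2379*1/984 = -793/328 ≈ -2.4177)
-A = -1*(-793/328) = 793/328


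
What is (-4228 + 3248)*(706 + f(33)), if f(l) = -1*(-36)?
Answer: -727160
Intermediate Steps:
f(l) = 36
(-4228 + 3248)*(706 + f(33)) = (-4228 + 3248)*(706 + 36) = -980*742 = -727160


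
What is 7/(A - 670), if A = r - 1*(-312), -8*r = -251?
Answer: -56/2613 ≈ -0.021431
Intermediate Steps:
r = 251/8 (r = -1/8*(-251) = 251/8 ≈ 31.375)
A = 2747/8 (A = 251/8 - 1*(-312) = 251/8 + 312 = 2747/8 ≈ 343.38)
7/(A - 670) = 7/(2747/8 - 670) = 7/(-2613/8) = -8/2613*7 = -56/2613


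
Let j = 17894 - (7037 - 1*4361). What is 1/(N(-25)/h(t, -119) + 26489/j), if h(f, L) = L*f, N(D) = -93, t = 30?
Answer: 92395/163233 ≈ 0.56603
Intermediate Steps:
j = 15218 (j = 17894 - (7037 - 4361) = 17894 - 1*2676 = 17894 - 2676 = 15218)
1/(N(-25)/h(t, -119) + 26489/j) = 1/(-93/((-119*30)) + 26489/15218) = 1/(-93/(-3570) + 26489*(1/15218)) = 1/(-93*(-1/3570) + 26489/15218) = 1/(31/1190 + 26489/15218) = 1/(163233/92395) = 92395/163233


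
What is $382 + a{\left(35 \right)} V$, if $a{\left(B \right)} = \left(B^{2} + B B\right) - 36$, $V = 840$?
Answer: $2028142$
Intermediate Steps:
$a{\left(B \right)} = -36 + 2 B^{2}$ ($a{\left(B \right)} = \left(B^{2} + B^{2}\right) - 36 = 2 B^{2} - 36 = -36 + 2 B^{2}$)
$382 + a{\left(35 \right)} V = 382 + \left(-36 + 2 \cdot 35^{2}\right) 840 = 382 + \left(-36 + 2 \cdot 1225\right) 840 = 382 + \left(-36 + 2450\right) 840 = 382 + 2414 \cdot 840 = 382 + 2027760 = 2028142$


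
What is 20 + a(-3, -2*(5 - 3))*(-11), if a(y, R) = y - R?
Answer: 9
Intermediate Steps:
20 + a(-3, -2*(5 - 3))*(-11) = 20 + (-3 - (-2)*(5 - 3))*(-11) = 20 + (-3 - (-2)*2)*(-11) = 20 + (-3 - 1*(-4))*(-11) = 20 + (-3 + 4)*(-11) = 20 + 1*(-11) = 20 - 11 = 9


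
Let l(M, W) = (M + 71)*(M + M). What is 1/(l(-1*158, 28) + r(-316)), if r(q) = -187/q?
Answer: 316/8687659 ≈ 3.6373e-5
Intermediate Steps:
l(M, W) = 2*M*(71 + M) (l(M, W) = (71 + M)*(2*M) = 2*M*(71 + M))
1/(l(-1*158, 28) + r(-316)) = 1/(2*(-1*158)*(71 - 1*158) - 187/(-316)) = 1/(2*(-158)*(71 - 158) - 187*(-1/316)) = 1/(2*(-158)*(-87) + 187/316) = 1/(27492 + 187/316) = 1/(8687659/316) = 316/8687659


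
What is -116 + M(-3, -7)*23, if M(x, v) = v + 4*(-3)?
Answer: -553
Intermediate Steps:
M(x, v) = -12 + v (M(x, v) = v - 12 = -12 + v)
-116 + M(-3, -7)*23 = -116 + (-12 - 7)*23 = -116 - 19*23 = -116 - 437 = -553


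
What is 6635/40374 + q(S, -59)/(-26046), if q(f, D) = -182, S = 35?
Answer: 1112119/6491242 ≈ 0.17133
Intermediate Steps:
6635/40374 + q(S, -59)/(-26046) = 6635/40374 - 182/(-26046) = 6635*(1/40374) - 182*(-1/26046) = 6635/40374 + 91/13023 = 1112119/6491242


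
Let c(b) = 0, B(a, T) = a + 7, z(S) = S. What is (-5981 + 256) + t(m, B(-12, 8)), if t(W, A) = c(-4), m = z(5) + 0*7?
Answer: -5725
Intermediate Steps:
B(a, T) = 7 + a
m = 5 (m = 5 + 0*7 = 5 + 0 = 5)
t(W, A) = 0
(-5981 + 256) + t(m, B(-12, 8)) = (-5981 + 256) + 0 = -5725 + 0 = -5725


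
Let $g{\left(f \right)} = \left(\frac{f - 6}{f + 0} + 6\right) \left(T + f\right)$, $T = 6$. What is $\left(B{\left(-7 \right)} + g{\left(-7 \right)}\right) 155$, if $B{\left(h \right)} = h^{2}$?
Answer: $\frac{44640}{7} \approx 6377.1$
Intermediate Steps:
$g{\left(f \right)} = \left(6 + f\right) \left(6 + \frac{-6 + f}{f}\right)$ ($g{\left(f \right)} = \left(\frac{f - 6}{f + 0} + 6\right) \left(6 + f\right) = \left(\frac{-6 + f}{f} + 6\right) \left(6 + f\right) = \left(6 + \frac{-6 + f}{f}\right) \left(6 + f\right) = \left(6 + f\right) \left(6 + \frac{-6 + f}{f}\right)$)
$\left(B{\left(-7 \right)} + g{\left(-7 \right)}\right) 155 = \left(\left(-7\right)^{2} + \left(36 - \frac{36}{-7} + 7 \left(-7\right)\right)\right) 155 = \left(49 - \frac{55}{7}\right) 155 = \frac{288}{7} \cdot 155 = \frac{44640}{7}$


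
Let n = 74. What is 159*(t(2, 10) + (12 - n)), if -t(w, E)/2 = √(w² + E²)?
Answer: -9858 - 636*√26 ≈ -13101.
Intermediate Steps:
t(w, E) = -2*√(E² + w²) (t(w, E) = -2*√(w² + E²) = -2*√(E² + w²))
159*(t(2, 10) + (12 - n)) = 159*(-2*√(10² + 2²) + (12 - 1*74)) = 159*(-2*√(100 + 4) + (12 - 74)) = 159*(-4*√26 - 62) = 159*(-62 - 4*√26) = -9858 - 636*√26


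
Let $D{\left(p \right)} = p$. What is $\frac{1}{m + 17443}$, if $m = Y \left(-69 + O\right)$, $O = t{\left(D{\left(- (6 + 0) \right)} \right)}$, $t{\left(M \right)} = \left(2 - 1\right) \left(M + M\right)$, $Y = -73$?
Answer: $\frac{1}{23356} \approx 4.2816 \cdot 10^{-5}$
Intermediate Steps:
$t{\left(M \right)} = 2 M$ ($t{\left(M \right)} = 1 \cdot 2 M = 2 M$)
$O = -12$ ($O = 2 \left(- (6 + 0)\right) = 2 \left(\left(-1\right) 6\right) = 2 \left(-6\right) = -12$)
$m = 5913$ ($m = - 73 \left(-69 - 12\right) = \left(-73\right) \left(-81\right) = 5913$)
$\frac{1}{m + 17443} = \frac{1}{5913 + 17443} = \frac{1}{23356}$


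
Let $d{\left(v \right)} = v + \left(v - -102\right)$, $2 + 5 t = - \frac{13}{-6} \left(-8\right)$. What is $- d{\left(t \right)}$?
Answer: $- \frac{1414}{15} \approx -94.267$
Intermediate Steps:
$t = - \frac{58}{15}$ ($t = - \frac{2}{5} + \frac{\left(-1\right) \frac{13}{-6} \left(-8\right)}{5} = - \frac{2}{5} + \frac{\left(-1\right) 13 \left(- \frac{1}{6}\right) \left(-8\right)}{5} = - \frac{2}{5} + \frac{\left(-1\right) \left(\left(- \frac{13}{6}\right) \left(-8\right)\right)}{5} = - \frac{2}{5} + \frac{\left(-1\right) \frac{52}{3}}{5} = - \frac{2}{5} + \frac{1}{5} \left(- \frac{52}{3}\right) = - \frac{2}{5} - \frac{52}{15} = - \frac{58}{15} \approx -3.8667$)
$d{\left(v \right)} = 102 + 2 v$ ($d{\left(v \right)} = v + \left(v + 102\right) = v + \left(102 + v\right) = 102 + 2 v$)
$- d{\left(t \right)} = - (102 + 2 \left(- \frac{58}{15}\right)) = - (102 - \frac{116}{15}) = \left(-1\right) \frac{1414}{15} = - \frac{1414}{15}$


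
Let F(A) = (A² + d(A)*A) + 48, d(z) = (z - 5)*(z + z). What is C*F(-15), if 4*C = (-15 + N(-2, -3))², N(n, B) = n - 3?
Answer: -872700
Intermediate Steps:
d(z) = 2*z*(-5 + z) (d(z) = (-5 + z)*(2*z) = 2*z*(-5 + z))
N(n, B) = -3 + n
F(A) = 48 + A² + 2*A²*(-5 + A) (F(A) = (A² + (2*A*(-5 + A))*A) + 48 = (A² + 2*A²*(-5 + A)) + 48 = 48 + A² + 2*A²*(-5 + A))
C = 100 (C = (-15 + (-3 - 2))²/4 = (-15 - 5)²/4 = (¼)*(-20)² = (¼)*400 = 100)
C*F(-15) = 100*(48 - 9*(-15)² + 2*(-15)³) = 100*(48 - 9*225 + 2*(-3375)) = 100*(48 - 2025 - 6750) = 100*(-8727) = -872700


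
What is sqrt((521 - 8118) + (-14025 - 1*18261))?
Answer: I*sqrt(39883) ≈ 199.71*I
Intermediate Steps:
sqrt((521 - 8118) + (-14025 - 1*18261)) = sqrt(-7597 + (-14025 - 18261)) = sqrt(-7597 - 32286) = sqrt(-39883) = I*sqrt(39883)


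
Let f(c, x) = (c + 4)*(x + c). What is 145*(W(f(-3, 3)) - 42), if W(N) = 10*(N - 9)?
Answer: -19140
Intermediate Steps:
f(c, x) = (4 + c)*(c + x)
W(N) = -90 + 10*N (W(N) = 10*(-9 + N) = -90 + 10*N)
145*(W(f(-3, 3)) - 42) = 145*((-90 + 10*((-3)² + 4*(-3) + 4*3 - 3*3)) - 42) = 145*((-90 + 10*(9 - 12 + 12 - 9)) - 42) = 145*((-90 + 10*0) - 42) = 145*((-90 + 0) - 42) = 145*(-90 - 42) = 145*(-132) = -19140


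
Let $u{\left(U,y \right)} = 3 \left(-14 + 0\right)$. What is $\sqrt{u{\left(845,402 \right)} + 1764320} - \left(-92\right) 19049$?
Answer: $1752508 + \sqrt{1764278} \approx 1.7538 \cdot 10^{6}$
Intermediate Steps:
$u{\left(U,y \right)} = -42$ ($u{\left(U,y \right)} = 3 \left(-14\right) = -42$)
$\sqrt{u{\left(845,402 \right)} + 1764320} - \left(-92\right) 19049 = \sqrt{-42 + 1764320} - \left(-92\right) 19049 = \sqrt{1764278} - -1752508 = \sqrt{1764278} + 1752508 = 1752508 + \sqrt{1764278}$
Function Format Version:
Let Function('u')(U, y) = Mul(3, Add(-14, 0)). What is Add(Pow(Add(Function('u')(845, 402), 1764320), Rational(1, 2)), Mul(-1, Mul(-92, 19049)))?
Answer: Add(1752508, Pow(1764278, Rational(1, 2))) ≈ 1.7538e+6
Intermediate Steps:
Function('u')(U, y) = -42 (Function('u')(U, y) = Mul(3, -14) = -42)
Add(Pow(Add(Function('u')(845, 402), 1764320), Rational(1, 2)), Mul(-1, Mul(-92, 19049))) = Add(Pow(Add(-42, 1764320), Rational(1, 2)), Mul(-1, Mul(-92, 19049))) = Add(Pow(1764278, Rational(1, 2)), Mul(-1, -1752508)) = Add(Pow(1764278, Rational(1, 2)), 1752508) = Add(1752508, Pow(1764278, Rational(1, 2)))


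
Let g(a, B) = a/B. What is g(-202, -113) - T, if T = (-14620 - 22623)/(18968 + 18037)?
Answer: 11683469/4181565 ≈ 2.7940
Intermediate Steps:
T = -37243/37005 ≈ -1.0064
g(-202, -113) - T = -202/(-113) - 1*(-37243/37005) = -202*(-1/113) + 37243/37005 = 202/113 + 37243/37005 = 11683469/4181565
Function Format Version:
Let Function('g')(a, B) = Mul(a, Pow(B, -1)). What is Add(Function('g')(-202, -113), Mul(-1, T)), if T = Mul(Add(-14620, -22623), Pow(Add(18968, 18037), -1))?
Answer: Rational(11683469, 4181565) ≈ 2.7940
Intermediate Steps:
T = Rational(-37243, 37005) (T = Mul(-37243, Pow(37005, -1)) = Mul(-37243, Rational(1, 37005)) = Rational(-37243, 37005) ≈ -1.0064)
Add(Function('g')(-202, -113), Mul(-1, T)) = Add(Mul(-202, Pow(-113, -1)), Mul(-1, Rational(-37243, 37005))) = Add(Mul(-202, Rational(-1, 113)), Rational(37243, 37005)) = Add(Rational(202, 113), Rational(37243, 37005)) = Rational(11683469, 4181565)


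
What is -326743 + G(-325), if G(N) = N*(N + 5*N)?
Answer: 307007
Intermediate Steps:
G(N) = 6*N² (G(N) = N*(6*N) = 6*N²)
-326743 + G(-325) = -326743 + 6*(-325)² = -326743 + 6*105625 = -326743 + 633750 = 307007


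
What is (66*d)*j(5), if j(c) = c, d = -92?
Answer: -30360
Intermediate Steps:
(66*d)*j(5) = (66*(-92))*5 = -6072*5 = -30360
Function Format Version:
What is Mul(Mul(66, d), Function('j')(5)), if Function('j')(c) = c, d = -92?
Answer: -30360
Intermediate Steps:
Mul(Mul(66, d), Function('j')(5)) = Mul(Mul(66, -92), 5) = Mul(-6072, 5) = -30360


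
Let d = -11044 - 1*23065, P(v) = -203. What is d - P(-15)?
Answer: -33906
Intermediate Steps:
d = -34109 (d = -11044 - 23065 = -34109)
d - P(-15) = -34109 - 1*(-203) = -34109 + 203 = -33906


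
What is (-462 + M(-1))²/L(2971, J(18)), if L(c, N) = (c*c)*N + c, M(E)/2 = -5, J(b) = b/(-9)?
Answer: -222784/17650711 ≈ -0.012622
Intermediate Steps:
J(b) = -b/9 (J(b) = b*(-⅑) = -b/9)
M(E) = -10 (M(E) = 2*(-5) = -10)
L(c, N) = c + N*c² (L(c, N) = c²*N + c = N*c² + c = c + N*c²)
(-462 + M(-1))²/L(2971, J(18)) = (-462 - 10)²/((2971*(1 - ⅑*18*2971))) = (-472)²/((2971*(1 - 2*2971))) = 222784/((2971*(1 - 5942))) = 222784/((2971*(-5941))) = 222784/(-17650711) = 222784*(-1/17650711) = -222784/17650711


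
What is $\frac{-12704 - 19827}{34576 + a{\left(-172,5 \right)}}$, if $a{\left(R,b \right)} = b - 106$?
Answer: $- \frac{32531}{34475} \approx -0.94361$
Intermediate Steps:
$a{\left(R,b \right)} = -106 + b$
$\frac{-12704 - 19827}{34576 + a{\left(-172,5 \right)}} = \frac{-12704 - 19827}{34576 + \left(-106 + 5\right)} = - \frac{32531}{34576 - 101} = - \frac{32531}{34475}$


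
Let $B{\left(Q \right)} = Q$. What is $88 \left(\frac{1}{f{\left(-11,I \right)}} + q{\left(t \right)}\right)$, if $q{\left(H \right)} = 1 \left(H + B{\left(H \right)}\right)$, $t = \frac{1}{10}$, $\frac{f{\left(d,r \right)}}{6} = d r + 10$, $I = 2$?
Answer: $\frac{737}{45} \approx 16.378$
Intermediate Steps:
$f{\left(d,r \right)} = 60 + 6 d r$ ($f{\left(d,r \right)} = 6 \left(d r + 10\right) = 6 \left(10 + d r\right) = 60 + 6 d r$)
$t = \frac{1}{10} \approx 0.1$
$q{\left(H \right)} = 2 H$ ($q{\left(H \right)} = 1 \left(H + H\right) = 1 \cdot 2 H = 2 H$)
$88 \left(\frac{1}{f{\left(-11,I \right)}} + q{\left(t \right)}\right) = 88 \left(\frac{1}{60 + 6 \left(-11\right) 2} + 2 \cdot \frac{1}{10}\right) = 88 \left(\frac{1}{60 - 132} + \frac{1}{5}\right) = 88 \left(\frac{1}{-72} + \frac{1}{5}\right) = 88 \left(- \frac{1}{72} + \frac{1}{5}\right) = 88 \cdot \frac{67}{360} = \frac{737}{45}$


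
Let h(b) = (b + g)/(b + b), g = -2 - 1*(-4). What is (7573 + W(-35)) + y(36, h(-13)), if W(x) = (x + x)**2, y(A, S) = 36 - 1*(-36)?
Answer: 12545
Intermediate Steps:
g = 2 (g = -2 + 4 = 2)
h(b) = (2 + b)/(2*b) (h(b) = (b + 2)/(b + b) = (2 + b)/((2*b)) = (2 + b)*(1/(2*b)) = (2 + b)/(2*b))
y(A, S) = 72 (y(A, S) = 36 + 36 = 72)
W(x) = 4*x**2 (W(x) = (2*x)**2 = 4*x**2)
(7573 + W(-35)) + y(36, h(-13)) = (7573 + 4*(-35)**2) + 72 = (7573 + 4*1225) + 72 = (7573 + 4900) + 72 = 12473 + 72 = 12545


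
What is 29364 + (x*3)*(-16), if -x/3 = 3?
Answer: 29796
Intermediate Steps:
x = -9 (x = -3*3 = -9)
29364 + (x*3)*(-16) = 29364 - 9*3*(-16) = 29364 - 27*(-16) = 29364 + 432 = 29796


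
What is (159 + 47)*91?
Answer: 18746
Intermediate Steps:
(159 + 47)*91 = 206*91 = 18746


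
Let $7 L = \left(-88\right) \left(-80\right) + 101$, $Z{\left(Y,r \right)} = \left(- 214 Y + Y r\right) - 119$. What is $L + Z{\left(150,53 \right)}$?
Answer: $- \frac{162742}{7} \approx -23249.0$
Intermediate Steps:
$Z{\left(Y,r \right)} = -119 - 214 Y + Y r$
$L = \frac{7141}{7}$ ($L = \frac{\left(-88\right) \left(-80\right) + 101}{7} = \frac{7040 + 101}{7} = \frac{1}{7} \cdot 7141 = \frac{7141}{7} \approx 1020.1$)
$L + Z{\left(150,53 \right)} = \frac{7141}{7} - 24269 = - \frac{162742}{7}$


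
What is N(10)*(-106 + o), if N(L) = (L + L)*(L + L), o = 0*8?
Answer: -42400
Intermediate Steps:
o = 0
N(L) = 4*L² (N(L) = (2*L)*(2*L) = 4*L²)
N(10)*(-106 + o) = (4*10²)*(-106 + 0) = (4*100)*(-106) = 400*(-106) = -42400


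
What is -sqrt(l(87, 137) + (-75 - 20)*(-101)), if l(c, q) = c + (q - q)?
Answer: -sqrt(9682) ≈ -98.397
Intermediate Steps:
l(c, q) = c (l(c, q) = c + 0 = c)
-sqrt(l(87, 137) + (-75 - 20)*(-101)) = -sqrt(87 + (-75 - 20)*(-101)) = -sqrt(87 - 95*(-101)) = -sqrt(87 + 9595) = -sqrt(9682)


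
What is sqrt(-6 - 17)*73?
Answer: 73*I*sqrt(23) ≈ 350.1*I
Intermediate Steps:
sqrt(-6 - 17)*73 = sqrt(-23)*73 = (I*sqrt(23))*73 = 73*I*sqrt(23)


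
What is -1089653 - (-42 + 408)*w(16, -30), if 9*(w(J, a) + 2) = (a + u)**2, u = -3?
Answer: -1133207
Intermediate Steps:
w(J, a) = -2 + (-3 + a)**2/9 (w(J, a) = -2 + (a - 3)**2/9 = -2 + (-3 + a)**2/9)
-1089653 - (-42 + 408)*w(16, -30) = -1089653 - (-42 + 408)*(-2 + (-3 - 30)**2/9) = -1089653 - 366*(-2 + (1/9)*(-33)**2) = -1089653 - 366*(-2 + (1/9)*1089) = -1089653 - 366*(-2 + 121) = -1089653 - 366*119 = -1089653 - 1*43554 = -1089653 - 43554 = -1133207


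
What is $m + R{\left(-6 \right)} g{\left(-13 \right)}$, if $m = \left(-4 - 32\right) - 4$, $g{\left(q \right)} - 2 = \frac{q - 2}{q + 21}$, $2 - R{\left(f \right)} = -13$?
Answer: $- \frac{305}{8} \approx -38.125$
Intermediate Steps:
$R{\left(f \right)} = 15$ ($R{\left(f \right)} = 2 - -13 = 2 + 13 = 15$)
$g{\left(q \right)} = 2 + \frac{-2 + q}{21 + q}$ ($g{\left(q \right)} = 2 + \frac{q - 2}{q + 21} = 2 + \frac{-2 + q}{21 + q}$)
$m = -40$ ($m = -36 - 4 = -40$)
$m + R{\left(-6 \right)} g{\left(-13 \right)} = -40 + 15 \frac{40 + 3 \left(-13\right)}{21 - 13} = -40 + 15 \frac{40 - 39}{8} = -40 + 15 \cdot \frac{1}{8} \cdot 1 = -40 + 15 \cdot \frac{1}{8} = -40 + \frac{15}{8} = - \frac{305}{8}$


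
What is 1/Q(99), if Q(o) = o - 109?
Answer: -1/10 ≈ -0.10000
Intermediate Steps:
Q(o) = -109 + o
1/Q(99) = 1/(-109 + 99) = 1/(-10) = -1/10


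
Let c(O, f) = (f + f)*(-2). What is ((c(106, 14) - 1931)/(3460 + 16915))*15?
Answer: -5961/4075 ≈ -1.4628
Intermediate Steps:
c(O, f) = -4*f (c(O, f) = (2*f)*(-2) = -4*f)
((c(106, 14) - 1931)/(3460 + 16915))*15 = ((-4*14 - 1931)/(3460 + 16915))*15 = ((-56 - 1931)/20375)*15 = -1987*1/20375*15 = -1987/20375*15 = -5961/4075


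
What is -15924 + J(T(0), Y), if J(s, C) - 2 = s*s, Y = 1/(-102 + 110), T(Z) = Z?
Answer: -15922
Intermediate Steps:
Y = 1/8 ≈ 0.12500
J(s, C) = 2 + s**2 (J(s, C) = 2 + s*s = 2 + s**2)
-15924 + J(T(0), Y) = -15924 + (2 + 0**2) = -15924 + (2 + 0) = -15924 + 2 = -15922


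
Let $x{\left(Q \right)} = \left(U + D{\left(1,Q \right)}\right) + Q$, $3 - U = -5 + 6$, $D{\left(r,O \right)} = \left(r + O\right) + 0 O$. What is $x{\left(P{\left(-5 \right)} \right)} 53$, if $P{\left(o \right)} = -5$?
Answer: $-371$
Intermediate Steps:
$D{\left(r,O \right)} = O + r$ ($D{\left(r,O \right)} = \left(O + r\right) + 0 = O + r$)
$U = 2$ ($U = 3 - \left(-5 + 6\right) = 3 - 1 = 2$)
$x{\left(Q \right)} = 3 + 2 Q$ ($x{\left(Q \right)} = \left(2 + \left(Q + 1\right)\right) + Q = \left(2 + \left(1 + Q\right)\right) + Q = \left(3 + Q\right) + Q = 3 + 2 Q$)
$x{\left(P{\left(-5 \right)} \right)} 53 = \left(3 + 2 \left(-5\right)\right) 53 = \left(3 - 10\right) 53 = \left(-7\right) 53 = -371$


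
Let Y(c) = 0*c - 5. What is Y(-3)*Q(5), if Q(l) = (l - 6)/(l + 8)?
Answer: 5/13 ≈ 0.38462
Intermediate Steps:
Y(c) = -5 (Y(c) = 0 - 5 = -5)
Q(l) = (-6 + l)/(8 + l)
Y(-3)*Q(5) = -5*(-6 + 5)/(8 + 5) = -5*(-1)/13 = -5*(-1/13) = 5/13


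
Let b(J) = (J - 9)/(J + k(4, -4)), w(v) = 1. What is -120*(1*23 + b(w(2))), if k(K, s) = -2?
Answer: -3720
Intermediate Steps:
b(J) = (-9 + J)/(-2 + J) (b(J) = (J - 9)/(J - 2) = (-9 + J)/(-2 + J))
-120*(1*23 + b(w(2))) = -120*(1*23 + (-9 + 1)/(-2 + 1)) = -120*(23 - 8/(-1)) = -120*(23 - 1*(-8)) = -120*(23 + 8) = -120*31 = -3720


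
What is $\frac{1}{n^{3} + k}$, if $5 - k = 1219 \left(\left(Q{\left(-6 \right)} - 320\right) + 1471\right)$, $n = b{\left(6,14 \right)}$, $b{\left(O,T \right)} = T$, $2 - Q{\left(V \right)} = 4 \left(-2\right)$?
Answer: $- \frac{1}{1412510} \approx -7.0796 \cdot 10^{-7}$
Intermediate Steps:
$Q{\left(V \right)} = 10$ ($Q{\left(V \right)} = 2 - 4 \left(-2\right) = 2 - -8 = 2 + 8 = 10$)
$n = 14$
$k = -1415254$ ($k = 5 - 1219 \left(\left(10 - 320\right) + 1471\right) = 5 - 1219 \left(-310 + 1471\right) = 5 - 1219 \cdot 1161 = 5 - 1415259 = -1415254$)
$\frac{1}{n^{3} + k} = \frac{1}{14^{3} - 1415254} = \frac{1}{2744 - 1415254} = \frac{1}{-1412510} = - \frac{1}{1412510}$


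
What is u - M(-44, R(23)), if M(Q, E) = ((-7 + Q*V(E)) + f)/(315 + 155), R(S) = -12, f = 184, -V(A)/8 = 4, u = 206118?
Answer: 19374775/94 ≈ 2.0611e+5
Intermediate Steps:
V(A) = -32 (V(A) = -8*4 = -32)
M(Q, E) = 177/470 - 16*Q/235 (M(Q, E) = ((-7 + Q*(-32)) + 184)/(315 + 155) = ((-7 - 32*Q) + 184)/470 = (177 - 32*Q)*(1/470) = 177/470 - 16*Q/235)
u - M(-44, R(23)) = 206118 - (177/470 - 16/235*(-44)) = 206118 - (177/470 + 704/235) = 206118 - 1*317/94 = 206118 - 317/94 = 19374775/94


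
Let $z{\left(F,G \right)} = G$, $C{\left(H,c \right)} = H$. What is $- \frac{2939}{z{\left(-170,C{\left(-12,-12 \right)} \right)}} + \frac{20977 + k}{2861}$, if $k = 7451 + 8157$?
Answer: $\frac{8847499}{34332} \approx 257.7$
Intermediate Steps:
$k = 15608$
$- \frac{2939}{z{\left(-170,C{\left(-12,-12 \right)} \right)}} + \frac{20977 + k}{2861} = - \frac{2939}{-12} + \frac{20977 + 15608}{2861} = \left(-2939\right) \left(- \frac{1}{12}\right) + 36585 \cdot \frac{1}{2861} = \frac{2939}{12} + \frac{36585}{2861} = \frac{8847499}{34332}$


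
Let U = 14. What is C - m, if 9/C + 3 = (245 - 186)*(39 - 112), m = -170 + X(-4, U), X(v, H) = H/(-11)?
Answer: 8119941/47410 ≈ 171.27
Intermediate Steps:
X(v, H) = -H/11 (X(v, H) = H*(-1/11) = -H/11)
m = -1884/11 (m = -170 - 1/11*14 = -170 - 14/11 = -1884/11 ≈ -171.27)
C = -9/4310 (C = 9/(-3 + (245 - 186)*(39 - 112)) = 9/(-3 + 59*(-73)) = 9/(-3 - 4307) = 9/(-4310) = 9*(-1/4310) = -9/4310 ≈ -0.0020882)
C - m = -9/4310 - 1*(-1884/11) = -9/4310 + 1884/11 = 8119941/47410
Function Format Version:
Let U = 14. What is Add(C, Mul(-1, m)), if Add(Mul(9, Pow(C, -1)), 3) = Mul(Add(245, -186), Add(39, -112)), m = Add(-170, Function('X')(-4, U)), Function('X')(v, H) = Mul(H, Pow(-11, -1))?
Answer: Rational(8119941, 47410) ≈ 171.27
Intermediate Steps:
Function('X')(v, H) = Mul(Rational(-1, 11), H) (Function('X')(v, H) = Mul(H, Rational(-1, 11)) = Mul(Rational(-1, 11), H))
m = Rational(-1884, 11) (m = Add(-170, Mul(Rational(-1, 11), 14)) = Add(-170, Rational(-14, 11)) = Rational(-1884, 11) ≈ -171.27)
C = Rational(-9, 4310) (C = Mul(9, Pow(Add(-3, Mul(Add(245, -186), Add(39, -112))), -1)) = Mul(9, Pow(Add(-3, Mul(59, -73)), -1)) = Mul(9, Pow(Add(-3, -4307), -1)) = Mul(9, Pow(-4310, -1)) = Mul(9, Rational(-1, 4310)) = Rational(-9, 4310) ≈ -0.0020882)
Add(C, Mul(-1, m)) = Add(Rational(-9, 4310), Mul(-1, Rational(-1884, 11))) = Add(Rational(-9, 4310), Rational(1884, 11)) = Rational(8119941, 47410)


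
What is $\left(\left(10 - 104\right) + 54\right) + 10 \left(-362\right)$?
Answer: $-3660$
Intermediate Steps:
$\left(\left(10 - 104\right) + 54\right) + 10 \left(-362\right) = \left(-94 + 54\right) - 3620 = -40 - 3620 = -3660$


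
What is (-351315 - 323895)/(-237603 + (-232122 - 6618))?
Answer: 225070/158781 ≈ 1.4175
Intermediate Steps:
(-351315 - 323895)/(-237603 + (-232122 - 6618)) = -675210/(-237603 - 238740) = -675210/(-476343) = -675210*(-1/476343) = 225070/158781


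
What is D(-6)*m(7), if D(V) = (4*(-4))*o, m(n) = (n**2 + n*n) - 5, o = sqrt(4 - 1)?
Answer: -1488*sqrt(3) ≈ -2577.3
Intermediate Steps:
o = sqrt(3) ≈ 1.7320
m(n) = -5 + 2*n**2 (m(n) = (n**2 + n**2) - 5 = 2*n**2 - 5 = -5 + 2*n**2)
D(V) = -16*sqrt(3) (D(V) = (4*(-4))*sqrt(3) = -16*sqrt(3))
D(-6)*m(7) = (-16*sqrt(3))*(-5 + 2*7**2) = (-16*sqrt(3))*(-5 + 2*49) = (-16*sqrt(3))*(-5 + 98) = -16*sqrt(3)*93 = -1488*sqrt(3)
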